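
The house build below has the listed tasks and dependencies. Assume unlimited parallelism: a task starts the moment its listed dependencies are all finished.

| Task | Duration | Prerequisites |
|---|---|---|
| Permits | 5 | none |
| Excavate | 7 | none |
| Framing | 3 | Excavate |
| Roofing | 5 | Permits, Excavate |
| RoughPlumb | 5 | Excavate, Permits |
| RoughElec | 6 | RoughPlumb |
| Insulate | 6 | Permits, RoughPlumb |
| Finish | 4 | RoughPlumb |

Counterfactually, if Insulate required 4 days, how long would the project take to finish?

18

The binding path is Excavate→RoughPlumb→Insulate = 7+5+6 = 18; finish at 18 days.
Since Insulate is critical, the -2 change carries straight to that chain (now 16 days).
New critical path: Excavate→RoughPlumb→RoughElec = 7+5+6 = 18 ⇒ 18 days.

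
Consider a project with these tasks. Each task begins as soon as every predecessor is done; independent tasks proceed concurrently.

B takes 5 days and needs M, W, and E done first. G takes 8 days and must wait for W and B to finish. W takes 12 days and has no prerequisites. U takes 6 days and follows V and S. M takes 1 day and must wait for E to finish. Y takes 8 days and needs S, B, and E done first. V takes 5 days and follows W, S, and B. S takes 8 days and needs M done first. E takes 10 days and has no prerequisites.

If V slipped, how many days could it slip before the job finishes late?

0

E→M→S→V→U = 10+1+8+5+6 = 30 sets the makespan at 30 days.
V finishes as early as 24 and must finish by 24.
Slack of V = 19 − 19 = 0 days.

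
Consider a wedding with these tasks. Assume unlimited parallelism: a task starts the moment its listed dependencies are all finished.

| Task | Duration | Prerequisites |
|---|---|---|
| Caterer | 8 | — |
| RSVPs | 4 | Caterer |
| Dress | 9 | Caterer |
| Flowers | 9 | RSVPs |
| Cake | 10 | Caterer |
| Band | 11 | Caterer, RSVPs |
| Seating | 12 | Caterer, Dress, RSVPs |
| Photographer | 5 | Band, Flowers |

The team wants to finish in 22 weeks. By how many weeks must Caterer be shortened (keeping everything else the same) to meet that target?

7

Current finish: 29 weeks; target: 22.
Caterer is on every critical path, so each week cut from Caterer cuts the finish by one (this holds down to a finish of 22).
Need 29 − 22 = 7 weeks off Caterer → Caterer becomes 1 week, finish becomes 22.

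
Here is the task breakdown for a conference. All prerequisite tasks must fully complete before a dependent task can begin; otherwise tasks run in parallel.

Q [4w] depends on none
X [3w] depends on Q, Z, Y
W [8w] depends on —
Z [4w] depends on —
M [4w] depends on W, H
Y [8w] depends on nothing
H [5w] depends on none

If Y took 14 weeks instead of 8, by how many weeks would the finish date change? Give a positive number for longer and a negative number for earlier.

Baseline: W→M = 8+4 = 12 → 12 weeks.
Y has 1 week of float (longest path through it is 11).
Now Y→X = 14+3 = 17 is longest, so the finish becomes 17 weeks.
Change in finish: 17 − 12 = +5 weeks.

5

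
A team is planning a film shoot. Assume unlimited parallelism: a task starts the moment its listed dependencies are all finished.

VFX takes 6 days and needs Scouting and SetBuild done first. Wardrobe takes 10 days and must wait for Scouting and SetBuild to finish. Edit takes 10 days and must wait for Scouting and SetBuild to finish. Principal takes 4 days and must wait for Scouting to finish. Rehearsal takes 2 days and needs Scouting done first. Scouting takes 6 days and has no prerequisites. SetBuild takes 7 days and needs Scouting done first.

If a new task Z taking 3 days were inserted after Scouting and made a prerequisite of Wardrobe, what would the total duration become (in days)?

23

Originally the schedule takes 23 days.
With Z inserted, Wardrobe now waits for max(Scouting, SetBuild, Z).
New critical path: Scouting→SetBuild→Wardrobe = 6+7+10 = 23 ⇒ 23 days.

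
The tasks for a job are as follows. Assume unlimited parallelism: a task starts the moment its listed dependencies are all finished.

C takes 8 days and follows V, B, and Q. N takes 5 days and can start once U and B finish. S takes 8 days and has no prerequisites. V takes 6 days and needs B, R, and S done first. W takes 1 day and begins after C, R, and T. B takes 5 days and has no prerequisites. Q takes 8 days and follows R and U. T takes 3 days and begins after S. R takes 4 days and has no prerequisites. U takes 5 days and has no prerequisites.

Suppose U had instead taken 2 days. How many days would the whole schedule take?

The binding path is S→V→C→W = 8+6+8+1 = 23; finish at 23 days.
The longest path through U is only 22 days, so U has float 1.
The critical path is still S→V→C→W; finish is now 23 days.

23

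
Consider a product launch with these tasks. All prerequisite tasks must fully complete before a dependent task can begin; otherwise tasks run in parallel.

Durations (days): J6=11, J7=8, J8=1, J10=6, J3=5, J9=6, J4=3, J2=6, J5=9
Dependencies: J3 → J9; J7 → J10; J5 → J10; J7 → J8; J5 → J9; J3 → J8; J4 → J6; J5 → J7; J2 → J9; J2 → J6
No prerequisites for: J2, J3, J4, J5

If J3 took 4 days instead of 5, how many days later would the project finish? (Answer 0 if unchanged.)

As given, the longest chain is J5→J7→J10 = 9+8+6 = 23, so the finish is 23 days.
J3 has 12 days of float (longest path through it is 11).
That remains the longest chain; total 23 days.
Change in finish: 23 − 23 = +0 days.

0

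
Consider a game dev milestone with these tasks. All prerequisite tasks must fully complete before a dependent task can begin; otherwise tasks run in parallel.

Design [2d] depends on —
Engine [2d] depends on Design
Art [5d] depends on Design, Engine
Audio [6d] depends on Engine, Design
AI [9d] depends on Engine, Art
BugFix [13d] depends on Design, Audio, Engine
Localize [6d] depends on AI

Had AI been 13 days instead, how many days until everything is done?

As given, the longest chain is Design→Engine→Art→AI→Localize = 2+2+5+9+6 = 24, so the finish is 24 days.
Since AI is critical, the +4 change carries straight to that chain (now 28 days).
The critical path is still Design→Engine→Art→AI→Localize; finish is now 28 days.

28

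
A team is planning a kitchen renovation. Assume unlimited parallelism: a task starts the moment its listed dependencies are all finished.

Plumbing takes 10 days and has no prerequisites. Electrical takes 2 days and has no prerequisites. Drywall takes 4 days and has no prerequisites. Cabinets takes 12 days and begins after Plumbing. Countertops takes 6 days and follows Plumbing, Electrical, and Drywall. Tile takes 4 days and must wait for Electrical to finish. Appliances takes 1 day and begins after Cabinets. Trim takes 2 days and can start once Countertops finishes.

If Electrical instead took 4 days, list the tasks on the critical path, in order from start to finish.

Baseline: Plumbing→Cabinets→Appliances = 10+12+1 = 23 → 23 days.
Electrical is off the critical path — its longest chain is 10 days, giving 13 of slack.
The critical path is still Plumbing→Cabinets→Appliances; finish is now 23 days.

Plumbing, Cabinets, Appliances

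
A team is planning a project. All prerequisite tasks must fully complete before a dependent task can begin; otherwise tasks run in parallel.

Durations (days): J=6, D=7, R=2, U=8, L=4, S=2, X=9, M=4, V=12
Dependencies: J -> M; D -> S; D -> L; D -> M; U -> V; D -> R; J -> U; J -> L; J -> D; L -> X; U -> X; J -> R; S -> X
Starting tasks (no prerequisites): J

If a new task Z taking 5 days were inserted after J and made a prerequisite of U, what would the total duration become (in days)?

31

Originally the project takes 26 days.
With Z inserted, U now waits for max(J, Z).
New critical path: J→Z→U→V = 6+5+8+12 = 31 ⇒ 31 days.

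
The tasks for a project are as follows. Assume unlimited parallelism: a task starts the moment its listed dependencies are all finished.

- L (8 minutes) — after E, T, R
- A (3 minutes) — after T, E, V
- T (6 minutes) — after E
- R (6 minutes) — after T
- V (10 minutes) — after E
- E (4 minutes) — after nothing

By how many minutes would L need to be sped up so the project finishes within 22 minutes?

2

Current finish: 24 minutes; target: 22.
L is on every critical path, so each minute cut from L cuts the finish by one (this holds down to a finish of 17).
Need 24 − 22 = 2 minutes off L → L becomes 6 minutes, finish becomes 22.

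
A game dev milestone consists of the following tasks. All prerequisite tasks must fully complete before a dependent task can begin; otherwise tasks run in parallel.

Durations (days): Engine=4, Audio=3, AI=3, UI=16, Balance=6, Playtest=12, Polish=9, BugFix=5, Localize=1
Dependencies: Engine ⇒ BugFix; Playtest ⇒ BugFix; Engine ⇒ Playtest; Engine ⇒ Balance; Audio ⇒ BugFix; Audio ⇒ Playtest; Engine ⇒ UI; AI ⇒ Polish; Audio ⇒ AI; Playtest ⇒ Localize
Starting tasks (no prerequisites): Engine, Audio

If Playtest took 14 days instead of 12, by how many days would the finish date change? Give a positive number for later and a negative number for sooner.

Baseline: Engine→Playtest→BugFix = 4+12+5 = 21 → 21 days.
Playtest lies on that path, so at 14 days the path becomes 23 days.
That remains the longest chain; total 23 days.
Change in finish: 23 − 21 = +2 days.

2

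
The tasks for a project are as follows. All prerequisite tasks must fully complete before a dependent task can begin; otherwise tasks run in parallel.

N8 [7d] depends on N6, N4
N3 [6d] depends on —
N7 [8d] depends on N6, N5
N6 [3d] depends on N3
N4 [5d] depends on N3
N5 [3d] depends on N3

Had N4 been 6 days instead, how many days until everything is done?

19

As given, the longest chain is N3→N4→N8 = 6+5+7 = 18, so the finish is 18 days.
N4 is on the critical path; changing it to 6 makes that path 19 days.
That remains the longest chain; total 19 days.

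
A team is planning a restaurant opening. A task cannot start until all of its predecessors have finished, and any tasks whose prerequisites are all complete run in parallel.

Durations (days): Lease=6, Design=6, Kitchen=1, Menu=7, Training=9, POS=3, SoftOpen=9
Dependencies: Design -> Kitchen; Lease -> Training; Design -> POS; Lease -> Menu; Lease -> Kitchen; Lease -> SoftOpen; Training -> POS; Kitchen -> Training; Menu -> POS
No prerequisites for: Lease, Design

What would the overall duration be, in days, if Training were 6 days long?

The binding path is Lease→Kitchen→Training→POS = 6+1+9+3 = 19; finish at 19 days.
Since Training is critical, the -3 change carries straight to that chain (now 16 days).
That remains the longest chain; total 16 days.

16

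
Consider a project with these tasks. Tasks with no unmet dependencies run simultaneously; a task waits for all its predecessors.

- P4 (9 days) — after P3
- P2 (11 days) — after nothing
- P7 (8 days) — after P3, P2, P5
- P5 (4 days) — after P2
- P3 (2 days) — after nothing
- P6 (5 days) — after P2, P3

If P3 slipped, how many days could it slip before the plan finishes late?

P2→P5→P7 = 11+4+8 = 23 sets the makespan at 23 days.
P3 finishes as early as 2 and must finish by 14.
So P3 can slip 14 − 2 = 12 days.

12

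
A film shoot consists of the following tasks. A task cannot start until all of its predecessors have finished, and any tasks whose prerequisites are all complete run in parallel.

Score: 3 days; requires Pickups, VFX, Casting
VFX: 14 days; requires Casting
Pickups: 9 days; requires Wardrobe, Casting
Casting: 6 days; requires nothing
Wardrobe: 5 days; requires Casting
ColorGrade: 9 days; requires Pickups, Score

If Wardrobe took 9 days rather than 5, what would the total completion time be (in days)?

36

Critical path before the change: Casting→Wardrobe→Pickups→Score→ColorGrade = 6+5+9+3+9 = 32 giving 32 days.
Wardrobe lies on that path, so at 9 days the path becomes 36 days.
The critical path is still Casting→Wardrobe→Pickups→Score→ColorGrade; finish is now 36 days.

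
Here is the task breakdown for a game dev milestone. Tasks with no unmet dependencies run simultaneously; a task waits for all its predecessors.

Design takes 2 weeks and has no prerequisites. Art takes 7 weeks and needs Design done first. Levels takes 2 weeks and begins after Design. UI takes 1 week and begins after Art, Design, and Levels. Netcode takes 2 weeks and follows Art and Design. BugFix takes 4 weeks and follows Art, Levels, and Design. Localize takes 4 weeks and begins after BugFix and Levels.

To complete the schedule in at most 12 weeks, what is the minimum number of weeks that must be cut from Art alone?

5

Current finish: 17 weeks; target: 12.
Art is on every critical path, so each week cut from Art cuts the finish by one (this holds down to a finish of 12).
Need 17 − 12 = 5 weeks off Art → Art becomes 2 weeks, finish becomes 12.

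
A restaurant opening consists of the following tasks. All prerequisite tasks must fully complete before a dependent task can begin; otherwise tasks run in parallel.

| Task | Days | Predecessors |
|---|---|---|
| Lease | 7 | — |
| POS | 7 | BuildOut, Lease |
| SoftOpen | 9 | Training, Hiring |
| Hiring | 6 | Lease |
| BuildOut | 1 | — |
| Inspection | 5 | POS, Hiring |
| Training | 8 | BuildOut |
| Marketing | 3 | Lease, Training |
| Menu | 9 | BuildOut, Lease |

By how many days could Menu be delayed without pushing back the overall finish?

6

Lease→Hiring→SoftOpen = 7+6+9 = 22 sets the makespan at 22 days.
The longest chain containing Menu totals 16 days.
So Menu can slip 22 − 16 = 6 days.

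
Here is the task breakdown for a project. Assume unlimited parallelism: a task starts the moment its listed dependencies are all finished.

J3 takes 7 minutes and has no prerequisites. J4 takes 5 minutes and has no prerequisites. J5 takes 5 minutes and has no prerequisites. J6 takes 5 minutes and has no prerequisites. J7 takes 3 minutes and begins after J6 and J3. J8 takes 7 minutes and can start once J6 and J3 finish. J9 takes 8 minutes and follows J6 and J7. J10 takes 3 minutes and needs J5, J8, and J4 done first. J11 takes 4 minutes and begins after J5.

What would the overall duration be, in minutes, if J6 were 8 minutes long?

Critical path before the change: J3→J7→J9 = 7+3+8 = 18 giving 18 minutes.
J6 is off the critical path — its longest chain is 16 minutes, giving 2 of slack.
The binding chain switches to J6→J7→J9 = 8+3+8 = 19; finish 19 minutes.

19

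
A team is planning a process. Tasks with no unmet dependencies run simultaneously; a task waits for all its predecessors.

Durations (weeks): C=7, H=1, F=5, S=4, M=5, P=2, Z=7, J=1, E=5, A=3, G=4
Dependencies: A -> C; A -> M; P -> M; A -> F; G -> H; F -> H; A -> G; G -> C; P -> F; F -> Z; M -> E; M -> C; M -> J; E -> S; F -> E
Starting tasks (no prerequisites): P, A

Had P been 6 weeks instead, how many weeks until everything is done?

20

As given, the longest chain is A→F→E→S = 3+5+5+4 = 17, so the finish is 17 weeks.
P has 1 week of float (longest path through it is 16).
New critical path: P→F→E→S = 6+5+5+4 = 20 ⇒ 20 weeks.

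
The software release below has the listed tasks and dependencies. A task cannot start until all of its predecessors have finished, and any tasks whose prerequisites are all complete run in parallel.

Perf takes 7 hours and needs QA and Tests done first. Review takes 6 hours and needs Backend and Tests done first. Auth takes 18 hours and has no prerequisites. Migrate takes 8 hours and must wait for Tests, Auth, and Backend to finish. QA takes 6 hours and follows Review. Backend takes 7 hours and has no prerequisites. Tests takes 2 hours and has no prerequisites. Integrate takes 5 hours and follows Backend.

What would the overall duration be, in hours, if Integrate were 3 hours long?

Baseline: Backend→Review→QA→Perf = 7+6+6+7 = 26 → 26 hours.
Integrate has 14 hours of float (longest path through it is 12).
That remains the longest chain; total 26 hours.

26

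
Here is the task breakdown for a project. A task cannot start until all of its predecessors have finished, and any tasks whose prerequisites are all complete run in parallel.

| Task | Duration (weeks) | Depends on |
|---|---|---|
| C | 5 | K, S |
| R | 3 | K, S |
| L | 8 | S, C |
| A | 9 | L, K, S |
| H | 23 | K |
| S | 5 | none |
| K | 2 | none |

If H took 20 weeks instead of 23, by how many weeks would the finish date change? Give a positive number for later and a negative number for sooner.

As given, the longest chain is S→C→L→A = 5+5+8+9 = 27, so the finish is 27 weeks.
The longest path through H is only 25 weeks, so H has float 2.
No other chain overtakes it, so the finish is 27 weeks.
Change in finish: 27 − 27 = +0 weeks.

0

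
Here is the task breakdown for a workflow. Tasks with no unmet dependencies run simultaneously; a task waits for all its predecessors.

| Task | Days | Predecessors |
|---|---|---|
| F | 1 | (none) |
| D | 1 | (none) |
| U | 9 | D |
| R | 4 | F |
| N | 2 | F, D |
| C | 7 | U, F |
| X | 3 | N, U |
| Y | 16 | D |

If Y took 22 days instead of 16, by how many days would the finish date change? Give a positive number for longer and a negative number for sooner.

6

The binding path is D→Y = 1+16 = 17; finish at 17 days.
Y is on the critical path; changing it to 22 makes that path 23 days.
That remains the longest chain; total 23 days.
Change in finish: 23 − 17 = +6 days.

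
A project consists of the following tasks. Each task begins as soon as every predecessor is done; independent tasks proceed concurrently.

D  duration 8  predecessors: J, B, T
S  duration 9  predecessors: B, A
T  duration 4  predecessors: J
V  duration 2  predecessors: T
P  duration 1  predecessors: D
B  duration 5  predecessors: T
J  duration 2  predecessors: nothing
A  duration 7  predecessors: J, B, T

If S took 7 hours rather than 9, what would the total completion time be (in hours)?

25

Critical path before the change: J→T→B→A→S = 2+4+5+7+9 = 27 giving 27 hours.
Since S is critical, the -2 change carries straight to that chain (now 25 hours).
No other chain overtakes it, so the finish is 25 hours.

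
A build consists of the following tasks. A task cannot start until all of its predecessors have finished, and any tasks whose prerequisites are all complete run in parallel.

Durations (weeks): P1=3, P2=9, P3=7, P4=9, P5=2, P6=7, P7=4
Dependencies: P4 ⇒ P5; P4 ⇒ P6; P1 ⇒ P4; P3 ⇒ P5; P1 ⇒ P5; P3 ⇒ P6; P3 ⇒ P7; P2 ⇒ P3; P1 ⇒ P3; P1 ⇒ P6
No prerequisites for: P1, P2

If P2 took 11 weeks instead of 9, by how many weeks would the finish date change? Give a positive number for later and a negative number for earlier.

Critical path before the change: P2→P3→P6 = 9+7+7 = 23 giving 23 weeks.
P2 lies on that path, so at 11 weeks the path becomes 25 weeks.
The critical path is still P2→P3→P6; finish is now 25 weeks.
Change in finish: 25 − 23 = +2 weeks.

2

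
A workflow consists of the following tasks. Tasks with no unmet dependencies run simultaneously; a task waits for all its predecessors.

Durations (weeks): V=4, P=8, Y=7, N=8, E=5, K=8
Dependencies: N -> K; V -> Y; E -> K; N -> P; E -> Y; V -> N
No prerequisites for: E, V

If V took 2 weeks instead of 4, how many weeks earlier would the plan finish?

As given, the longest chain is V→N→K = 4+8+8 = 20, so the finish is 20 weeks.
V lies on that path, so at 2 weeks the path becomes 18 weeks.
The critical path is still V→N→K; finish is now 18 weeks.
Change in finish: 18 − 20 = -2 weeks.

2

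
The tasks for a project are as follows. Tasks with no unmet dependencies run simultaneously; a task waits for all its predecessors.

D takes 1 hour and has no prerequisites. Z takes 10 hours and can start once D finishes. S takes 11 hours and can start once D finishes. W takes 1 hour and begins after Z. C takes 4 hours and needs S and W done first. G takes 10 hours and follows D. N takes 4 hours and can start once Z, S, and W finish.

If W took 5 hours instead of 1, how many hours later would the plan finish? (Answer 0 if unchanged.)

Baseline: D→Z→W→C = 1+10+1+4 = 16 → 16 hours.
W is on the critical path; changing it to 5 makes that path 20 hours.
That remains the longest chain; total 20 hours.
Change in finish: 20 − 16 = +4 hours.

4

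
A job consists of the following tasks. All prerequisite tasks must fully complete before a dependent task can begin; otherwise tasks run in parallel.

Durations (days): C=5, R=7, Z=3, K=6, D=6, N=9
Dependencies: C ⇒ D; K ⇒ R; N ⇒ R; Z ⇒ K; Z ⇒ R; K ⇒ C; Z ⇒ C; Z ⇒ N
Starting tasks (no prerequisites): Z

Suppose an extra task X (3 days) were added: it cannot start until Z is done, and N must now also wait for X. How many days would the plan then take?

Originally the plan takes 20 days.
With X inserted, N now waits for max(Z, X).
New critical path: Z→X→N→R = 3+3+9+7 = 22 ⇒ 22 days.

22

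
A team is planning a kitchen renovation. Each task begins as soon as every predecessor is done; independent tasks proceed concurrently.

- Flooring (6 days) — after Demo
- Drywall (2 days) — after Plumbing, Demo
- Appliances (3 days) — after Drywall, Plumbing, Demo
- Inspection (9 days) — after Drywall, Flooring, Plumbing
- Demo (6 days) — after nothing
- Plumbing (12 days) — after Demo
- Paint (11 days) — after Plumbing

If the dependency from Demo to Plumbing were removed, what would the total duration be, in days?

With the dependency in place, Demo→Plumbing→Drywall→Inspection = 6+12+2+9 = 29 sets the finish at 29 days.
Without Demo→Plumbing, Plumbing's earliest start moves from 6 to 0.
New critical path: Plumbing→Drywall→Inspection = 12+2+9 = 23 ⇒ 23 days.

23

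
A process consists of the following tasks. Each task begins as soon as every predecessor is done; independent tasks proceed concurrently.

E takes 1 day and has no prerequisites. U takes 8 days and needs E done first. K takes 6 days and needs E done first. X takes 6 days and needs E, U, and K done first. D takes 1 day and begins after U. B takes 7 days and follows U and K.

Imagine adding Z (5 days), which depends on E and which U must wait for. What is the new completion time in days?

Originally the process takes 16 days.
With Z inserted, U now waits for max(E, Z).
New critical path: E→Z→U→B = 1+5+8+7 = 21 ⇒ 21 days.

21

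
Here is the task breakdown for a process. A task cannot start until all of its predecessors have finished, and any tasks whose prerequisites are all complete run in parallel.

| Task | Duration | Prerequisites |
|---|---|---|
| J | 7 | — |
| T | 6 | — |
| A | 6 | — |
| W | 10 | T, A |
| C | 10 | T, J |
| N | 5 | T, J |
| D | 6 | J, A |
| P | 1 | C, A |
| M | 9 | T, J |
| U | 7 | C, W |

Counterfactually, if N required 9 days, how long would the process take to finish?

24

Actual critical path: J→C→U = 7+10+7 = 24 ⇒ 24 days.
N is off the critical path — its longest chain is 12 days, giving 12 of slack.
That remains the longest chain; total 24 days.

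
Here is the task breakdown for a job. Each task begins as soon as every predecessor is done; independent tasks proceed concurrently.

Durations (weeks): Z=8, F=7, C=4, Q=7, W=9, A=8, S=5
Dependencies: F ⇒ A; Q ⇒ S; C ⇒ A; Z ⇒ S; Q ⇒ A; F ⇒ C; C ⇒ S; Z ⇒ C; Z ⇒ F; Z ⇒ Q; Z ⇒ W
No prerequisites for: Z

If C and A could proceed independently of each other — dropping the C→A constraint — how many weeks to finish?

Original critical path: Z→F→C→A = 8+7+4+8 = 27 ⇒ 27 weeks.
Without C→A, A's earliest start moves from 19 to 15.
New critical path: Z→F→C→S = 8+7+4+5 = 24 ⇒ 24 weeks.

24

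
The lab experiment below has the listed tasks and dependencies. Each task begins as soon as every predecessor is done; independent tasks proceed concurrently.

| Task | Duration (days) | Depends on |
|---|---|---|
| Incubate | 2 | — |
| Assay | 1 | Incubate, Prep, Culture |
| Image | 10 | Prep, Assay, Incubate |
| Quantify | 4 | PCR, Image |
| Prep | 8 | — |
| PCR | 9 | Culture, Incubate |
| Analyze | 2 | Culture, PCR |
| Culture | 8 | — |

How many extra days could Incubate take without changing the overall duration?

6

Prep→Assay→Image→Quantify = 8+1+10+4 = 23 sets the makespan at 23 days.
Incubate finishes as early as 2 and must finish by 8.
Float = 23 − 17 = 6.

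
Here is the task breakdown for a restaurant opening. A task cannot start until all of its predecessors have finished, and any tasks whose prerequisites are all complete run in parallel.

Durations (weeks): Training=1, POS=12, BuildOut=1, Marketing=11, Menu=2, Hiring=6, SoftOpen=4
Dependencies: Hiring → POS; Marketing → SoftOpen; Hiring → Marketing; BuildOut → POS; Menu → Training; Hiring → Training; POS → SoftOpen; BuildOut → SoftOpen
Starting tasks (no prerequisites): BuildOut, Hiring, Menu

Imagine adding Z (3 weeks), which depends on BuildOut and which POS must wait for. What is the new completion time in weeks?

22

Originally the job takes 22 weeks.
With Z inserted, POS now waits for max(BuildOut, Hiring, Z).
New critical path: Hiring→POS→SoftOpen = 6+12+4 = 22 ⇒ 22 weeks.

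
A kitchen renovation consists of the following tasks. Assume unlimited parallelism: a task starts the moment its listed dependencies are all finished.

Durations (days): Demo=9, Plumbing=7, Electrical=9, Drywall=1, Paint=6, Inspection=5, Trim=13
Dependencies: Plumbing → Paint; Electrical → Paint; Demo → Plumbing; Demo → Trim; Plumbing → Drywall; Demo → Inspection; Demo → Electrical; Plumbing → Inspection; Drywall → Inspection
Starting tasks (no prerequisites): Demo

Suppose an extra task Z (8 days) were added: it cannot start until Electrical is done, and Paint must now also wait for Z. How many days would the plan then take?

32

Originally the plan takes 24 days.
With Z inserted, Paint now waits for max(Plumbing, Electrical, Z).
New critical path: Demo→Electrical→Z→Paint = 9+9+8+6 = 32 ⇒ 32 days.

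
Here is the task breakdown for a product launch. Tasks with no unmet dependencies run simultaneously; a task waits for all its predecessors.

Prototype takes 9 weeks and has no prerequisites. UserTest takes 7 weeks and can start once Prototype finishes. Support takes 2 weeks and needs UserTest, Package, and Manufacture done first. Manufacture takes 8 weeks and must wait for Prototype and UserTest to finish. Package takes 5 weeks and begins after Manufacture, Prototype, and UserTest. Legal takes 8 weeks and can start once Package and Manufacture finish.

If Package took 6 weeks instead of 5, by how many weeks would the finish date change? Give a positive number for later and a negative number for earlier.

1

Critical path before the change: Prototype→UserTest→Manufacture→Package→Legal = 9+7+8+5+8 = 37 giving 37 weeks.
Package lies on that path, so at 6 weeks the path becomes 38 weeks.
No other chain overtakes it, so the finish is 38 weeks.
Change in finish: 38 − 37 = +1 weeks.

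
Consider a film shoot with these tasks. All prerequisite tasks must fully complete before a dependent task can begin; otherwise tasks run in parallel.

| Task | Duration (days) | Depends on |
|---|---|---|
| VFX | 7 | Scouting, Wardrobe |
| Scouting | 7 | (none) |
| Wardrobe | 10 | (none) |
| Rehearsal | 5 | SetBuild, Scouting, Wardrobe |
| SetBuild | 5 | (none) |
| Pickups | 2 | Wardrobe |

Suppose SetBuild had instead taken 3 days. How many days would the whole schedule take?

As given, the longest chain is Wardrobe→VFX = 10+7 = 17, so the finish is 17 days.
The longest path through SetBuild is only 10 days, so SetBuild has float 7.
No other chain overtakes it, so the finish is 17 days.

17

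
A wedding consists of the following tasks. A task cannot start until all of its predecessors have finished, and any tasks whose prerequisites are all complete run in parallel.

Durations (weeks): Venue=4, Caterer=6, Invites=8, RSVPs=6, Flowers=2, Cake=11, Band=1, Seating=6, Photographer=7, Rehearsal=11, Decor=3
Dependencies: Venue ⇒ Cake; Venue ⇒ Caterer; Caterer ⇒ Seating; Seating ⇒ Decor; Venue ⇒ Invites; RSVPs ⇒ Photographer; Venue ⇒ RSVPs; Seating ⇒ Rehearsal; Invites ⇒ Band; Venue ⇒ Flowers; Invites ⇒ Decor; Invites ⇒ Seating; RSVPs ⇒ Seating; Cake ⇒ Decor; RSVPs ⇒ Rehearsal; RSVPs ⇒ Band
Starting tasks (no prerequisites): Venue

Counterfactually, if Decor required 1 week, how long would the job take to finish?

The binding path is Venue→Invites→Seating→Rehearsal = 4+8+6+11 = 29; finish at 29 weeks.
The longest path through Decor is only 21 weeks, so Decor has float 8.
That remains the longest chain; total 29 weeks.

29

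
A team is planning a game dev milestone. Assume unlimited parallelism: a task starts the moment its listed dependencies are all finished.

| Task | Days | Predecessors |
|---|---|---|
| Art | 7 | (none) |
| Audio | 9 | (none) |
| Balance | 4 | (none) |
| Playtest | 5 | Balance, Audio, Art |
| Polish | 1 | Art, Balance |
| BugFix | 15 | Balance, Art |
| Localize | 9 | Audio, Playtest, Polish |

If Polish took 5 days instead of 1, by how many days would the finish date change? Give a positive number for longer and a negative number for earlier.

0

The binding path is Audio→Playtest→Localize = 9+5+9 = 23; finish at 23 days.
Polish has 6 days of float (longest path through it is 17).
The critical path is still Audio→Playtest→Localize; finish is now 23 days.
Change in finish: 23 − 23 = +0 days.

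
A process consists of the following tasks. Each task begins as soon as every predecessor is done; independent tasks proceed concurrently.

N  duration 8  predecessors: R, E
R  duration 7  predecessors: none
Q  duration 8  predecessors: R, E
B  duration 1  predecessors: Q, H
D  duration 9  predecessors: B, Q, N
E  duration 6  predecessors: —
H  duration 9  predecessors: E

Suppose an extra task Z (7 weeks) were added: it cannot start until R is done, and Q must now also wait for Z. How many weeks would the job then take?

32

Originally the job takes 25 weeks.
With Z inserted, Q now waits for max(R, E, Z).
New critical path: R→Z→Q→B→D = 7+7+8+1+9 = 32 ⇒ 32 weeks.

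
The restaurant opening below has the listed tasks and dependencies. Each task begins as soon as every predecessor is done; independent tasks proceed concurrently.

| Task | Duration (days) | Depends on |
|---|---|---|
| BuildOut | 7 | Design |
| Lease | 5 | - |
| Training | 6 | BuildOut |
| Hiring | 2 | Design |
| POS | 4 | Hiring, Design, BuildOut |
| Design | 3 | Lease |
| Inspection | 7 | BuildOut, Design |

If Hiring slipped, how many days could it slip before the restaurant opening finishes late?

8

Critical path: Lease→Design→BuildOut→Inspection = 5+3+7+7 = 22, so the finish is 22 days.
Hiring finishes as early as 10 and must finish by 18.
So Hiring can slip 18 − 10 = 8 days.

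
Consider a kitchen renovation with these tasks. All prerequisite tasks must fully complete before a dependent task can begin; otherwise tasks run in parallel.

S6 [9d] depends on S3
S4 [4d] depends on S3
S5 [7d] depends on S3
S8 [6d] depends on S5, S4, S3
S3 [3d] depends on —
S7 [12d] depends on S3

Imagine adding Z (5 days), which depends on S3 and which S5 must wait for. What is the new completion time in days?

Originally the plan takes 16 days.
With Z inserted, S5 now waits for max(S3, Z).
New critical path: S3→Z→S5→S8 = 3+5+7+6 = 21 ⇒ 21 days.

21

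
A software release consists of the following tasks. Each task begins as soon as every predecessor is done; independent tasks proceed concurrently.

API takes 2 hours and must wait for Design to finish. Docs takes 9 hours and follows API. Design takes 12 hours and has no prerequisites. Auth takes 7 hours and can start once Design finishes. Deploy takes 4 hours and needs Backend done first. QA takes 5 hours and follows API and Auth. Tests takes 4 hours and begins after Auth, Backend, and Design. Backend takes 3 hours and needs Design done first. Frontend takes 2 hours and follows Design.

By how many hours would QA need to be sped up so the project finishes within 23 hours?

Current finish: 24 hours; target: 23.
QA is on every critical path, so each hour cut from QA cuts the finish by one (this holds down to a finish of 23).
Need 24 − 23 = 1 hour off QA → QA becomes 4 hours, finish becomes 23.

1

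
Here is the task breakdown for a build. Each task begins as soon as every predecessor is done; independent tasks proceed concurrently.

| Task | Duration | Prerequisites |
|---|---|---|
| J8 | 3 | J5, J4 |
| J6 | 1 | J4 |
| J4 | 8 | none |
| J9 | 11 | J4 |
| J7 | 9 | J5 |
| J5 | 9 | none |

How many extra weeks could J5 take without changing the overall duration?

1

The longest chain is J4→J9 = 8+11 = 19; overall finish 19 weeks.
J5 finishes as early as 9 and must finish by 10.
Slack of J5 = 1 − 0 = 1 week.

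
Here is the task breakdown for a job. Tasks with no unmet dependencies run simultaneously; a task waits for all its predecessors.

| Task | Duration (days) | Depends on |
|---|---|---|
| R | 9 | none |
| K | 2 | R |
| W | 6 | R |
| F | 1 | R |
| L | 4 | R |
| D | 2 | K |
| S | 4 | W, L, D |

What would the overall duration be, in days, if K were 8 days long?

23

Baseline: R→W→S = 9+6+4 = 19 → 19 days.
K is off the critical path — its longest chain is 17 days, giving 2 of slack.
New critical path: R→K→D→S = 9+8+2+4 = 23 ⇒ 23 days.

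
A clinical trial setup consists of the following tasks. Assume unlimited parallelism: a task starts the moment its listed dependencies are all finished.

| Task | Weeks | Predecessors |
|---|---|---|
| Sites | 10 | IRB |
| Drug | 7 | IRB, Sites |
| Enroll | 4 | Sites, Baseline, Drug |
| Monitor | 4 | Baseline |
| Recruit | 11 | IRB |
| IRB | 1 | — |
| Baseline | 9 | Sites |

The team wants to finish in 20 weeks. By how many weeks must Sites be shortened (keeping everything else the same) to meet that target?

4

Current finish: 24 weeks; target: 20.
Sites is on every critical path, so each week cut from Sites cuts the finish by one (this holds down to a finish of 15).
Need 24 − 20 = 4 weeks off Sites → Sites becomes 6 weeks, finish becomes 20.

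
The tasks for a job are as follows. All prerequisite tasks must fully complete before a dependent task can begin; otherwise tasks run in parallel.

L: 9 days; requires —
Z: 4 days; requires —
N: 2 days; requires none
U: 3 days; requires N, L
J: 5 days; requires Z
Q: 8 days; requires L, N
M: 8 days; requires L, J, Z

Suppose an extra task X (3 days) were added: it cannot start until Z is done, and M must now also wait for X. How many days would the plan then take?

17

Originally the plan takes 17 days.
With X inserted, M now waits for max(L, J, Z, X).
New critical path: L→Q = 9+8 = 17 ⇒ 17 days.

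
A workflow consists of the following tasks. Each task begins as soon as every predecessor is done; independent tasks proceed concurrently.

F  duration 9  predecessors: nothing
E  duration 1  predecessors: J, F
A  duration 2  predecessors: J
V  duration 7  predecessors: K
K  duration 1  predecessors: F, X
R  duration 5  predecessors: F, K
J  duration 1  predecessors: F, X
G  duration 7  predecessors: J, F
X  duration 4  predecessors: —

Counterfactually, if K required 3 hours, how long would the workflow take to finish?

Actual critical path: F→K→V = 9+1+7 = 17 ⇒ 17 hours.
K lies on that path, so at 3 hours the path becomes 19 hours.
That remains the longest chain; total 19 hours.

19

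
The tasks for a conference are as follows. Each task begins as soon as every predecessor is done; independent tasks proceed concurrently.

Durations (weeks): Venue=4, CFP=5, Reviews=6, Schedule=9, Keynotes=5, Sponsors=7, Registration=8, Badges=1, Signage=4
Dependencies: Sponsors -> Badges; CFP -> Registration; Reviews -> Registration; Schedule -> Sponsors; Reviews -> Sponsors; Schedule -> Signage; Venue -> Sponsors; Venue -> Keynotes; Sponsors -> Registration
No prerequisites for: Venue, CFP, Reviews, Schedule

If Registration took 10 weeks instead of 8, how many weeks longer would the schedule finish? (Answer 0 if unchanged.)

2

The binding path is Schedule→Sponsors→Registration = 9+7+8 = 24; finish at 24 weeks.
Since Registration is critical, the +2 change carries straight to that chain (now 26 weeks).
That remains the longest chain; total 26 weeks.
Change in finish: 26 − 24 = +2 weeks.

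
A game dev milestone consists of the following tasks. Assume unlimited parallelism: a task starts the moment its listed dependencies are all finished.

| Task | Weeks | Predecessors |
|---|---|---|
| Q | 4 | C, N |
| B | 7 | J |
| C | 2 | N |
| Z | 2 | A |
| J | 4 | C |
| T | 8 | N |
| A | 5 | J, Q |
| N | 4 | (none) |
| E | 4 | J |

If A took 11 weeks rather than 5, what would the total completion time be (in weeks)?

Actual critical path: N→C→J→A→Z = 4+2+4+5+2 = 17 ⇒ 17 weeks.
Since A is critical, the +6 change carries straight to that chain (now 23 weeks).
No other chain overtakes it, so the finish is 23 weeks.

23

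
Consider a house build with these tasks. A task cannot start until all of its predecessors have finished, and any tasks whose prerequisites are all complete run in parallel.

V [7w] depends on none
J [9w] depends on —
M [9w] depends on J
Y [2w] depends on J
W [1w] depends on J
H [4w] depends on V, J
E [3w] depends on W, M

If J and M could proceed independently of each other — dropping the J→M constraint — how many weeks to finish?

13

Original critical path: J→M→E = 9+9+3 = 21 ⇒ 21 weeks.
Without J→M, M's earliest start moves from 9 to 0.
New critical path: J→W→E = 9+1+3 = 13 ⇒ 13 weeks.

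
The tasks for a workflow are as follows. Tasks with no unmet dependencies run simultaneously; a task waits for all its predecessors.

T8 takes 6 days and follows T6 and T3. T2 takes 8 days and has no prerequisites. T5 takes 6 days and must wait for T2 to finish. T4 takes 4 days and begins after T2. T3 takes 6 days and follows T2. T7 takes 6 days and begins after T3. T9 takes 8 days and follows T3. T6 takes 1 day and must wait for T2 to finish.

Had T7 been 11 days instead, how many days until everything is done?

25

Critical path before the change: T2→T3→T9 = 8+6+8 = 22 giving 22 days.
T7 has 2 days of float (longest path through it is 20).
The binding chain switches to T2→T3→T7 = 8+6+11 = 25; finish 25 days.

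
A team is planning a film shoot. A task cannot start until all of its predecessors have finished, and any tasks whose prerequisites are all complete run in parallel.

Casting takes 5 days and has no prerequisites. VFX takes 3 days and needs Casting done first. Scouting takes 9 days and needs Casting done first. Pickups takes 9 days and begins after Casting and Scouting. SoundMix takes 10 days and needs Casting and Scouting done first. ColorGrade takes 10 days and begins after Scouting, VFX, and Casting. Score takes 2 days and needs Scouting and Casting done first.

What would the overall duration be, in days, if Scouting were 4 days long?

As given, the longest chain is Casting→Scouting→SoundMix = 5+9+10 = 24, so the finish is 24 days.
Since Scouting is critical, the -5 change carries straight to that chain (now 19 days).
That remains the longest chain; total 19 days.

19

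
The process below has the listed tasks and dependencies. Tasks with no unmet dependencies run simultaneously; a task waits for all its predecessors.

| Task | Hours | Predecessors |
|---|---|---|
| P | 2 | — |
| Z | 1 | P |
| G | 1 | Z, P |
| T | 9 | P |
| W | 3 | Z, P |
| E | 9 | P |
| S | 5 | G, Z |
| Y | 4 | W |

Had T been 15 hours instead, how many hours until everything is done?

The binding path is P→T = 2+9 = 11; finish at 11 hours.
T is on the critical path; changing it to 15 makes that path 17 hours.
That remains the longest chain; total 17 hours.

17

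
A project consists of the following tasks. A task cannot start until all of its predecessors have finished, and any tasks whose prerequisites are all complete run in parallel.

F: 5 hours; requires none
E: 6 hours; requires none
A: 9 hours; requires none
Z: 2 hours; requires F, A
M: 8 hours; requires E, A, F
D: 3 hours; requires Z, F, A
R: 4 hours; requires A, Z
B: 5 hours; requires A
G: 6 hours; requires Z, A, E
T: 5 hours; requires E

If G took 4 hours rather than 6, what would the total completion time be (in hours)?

17

Actual critical path: A→Z→G = 9+2+6 = 17 ⇒ 17 hours.
G is on the critical path; changing it to 4 makes that path 15 hours.
New critical path: A→M = 9+8 = 17 ⇒ 17 hours.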